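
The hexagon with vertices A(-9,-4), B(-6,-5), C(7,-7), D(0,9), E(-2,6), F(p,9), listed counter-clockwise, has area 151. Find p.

-6

Write out the shoelace sum; only the two edges meeting at F involve p:
2·Area = [((-2)·9 − p·6) + (p·(-4) − (-9)·9)] + 179
       = -10·p + 242 = 302
⇒ p = -6.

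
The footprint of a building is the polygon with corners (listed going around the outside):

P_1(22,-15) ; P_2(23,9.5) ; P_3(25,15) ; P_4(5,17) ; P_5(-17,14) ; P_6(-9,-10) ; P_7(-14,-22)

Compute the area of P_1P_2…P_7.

P_1→P_2: (22)(9.5) − (23)(-15) = 554
P_2→P_3: (23)(15) − (25)(9.5) = 107.5
P_3→P_4: (25)(17) − (5)(15) = 350
P_4→P_5: (5)(14) − (-17)(17) = 359
P_5→P_6: (-17)(-10) − (-9)(14) = 296
P_6→P_7: (-9)(-22) − (-14)(-10) = 58
P_7→P_1: (-14)(-15) − (22)(-22) = 694
Σ = 2418.5
Area = |Σ|/2 = 1209.25.

1209.25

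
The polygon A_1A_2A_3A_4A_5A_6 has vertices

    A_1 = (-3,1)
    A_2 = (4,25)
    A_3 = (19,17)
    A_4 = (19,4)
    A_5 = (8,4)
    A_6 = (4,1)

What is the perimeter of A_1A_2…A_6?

78

|A_1A_2| = √((7)² + (24)²) = √625 = 25
|A_2A_3| = √((15)² + (-8)²) = √289 = 17
|A_3A_4| = √((0)² + (-13)²) = √169 = 13
|A_4A_5| = √((-11)² + (0)²) = √121 = 11
|A_5A_6| = √((-4)² + (-3)²) = √25 = 5
|A_6A_1| = √((-7)² + (0)²) = √49 = 7
Perimeter = 25 + 17 + 13 + 11 + 5 + 7 = 78.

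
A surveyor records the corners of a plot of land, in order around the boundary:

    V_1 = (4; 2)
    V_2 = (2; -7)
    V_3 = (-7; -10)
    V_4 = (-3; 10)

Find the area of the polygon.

123.5

Apply the surveyor's formula: 2A = Σ (x_i·y_{i+1} − x_{i+1}·y_i), indices taken mod 4.
Cross-terms: -32, -69, -100, -46  ⇒  Σ = -247
Area = |Σ|/2 = 123.5.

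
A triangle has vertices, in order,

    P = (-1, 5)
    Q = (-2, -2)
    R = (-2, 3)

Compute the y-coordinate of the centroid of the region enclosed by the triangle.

Apply Gauss's area formula. First the cross-terms c_i = x_i·y_{i+1} − x_{i+1}·y_i:
  12, -10, -7  ⇒  2A = -5, A = -2.5.
Then Σ (y_i + y_{i+1})·c_i = -30, so ȳ = -30 / (6·(-2.5)) = 2.

2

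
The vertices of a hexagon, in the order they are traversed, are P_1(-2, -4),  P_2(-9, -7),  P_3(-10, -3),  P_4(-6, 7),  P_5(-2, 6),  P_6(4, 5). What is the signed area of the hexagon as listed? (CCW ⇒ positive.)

-107.5

Apply Gauss's area formula: 2A = Σ (x_i·y_{i+1} − x_{i+1}·y_i), indices taken mod 6.
Cross-terms: -22, -43, -88, -22, -34, -6  ⇒  Σ = -215
Signed area = Σ/2 = -107.5 (negative ⇒ clockwise traversal).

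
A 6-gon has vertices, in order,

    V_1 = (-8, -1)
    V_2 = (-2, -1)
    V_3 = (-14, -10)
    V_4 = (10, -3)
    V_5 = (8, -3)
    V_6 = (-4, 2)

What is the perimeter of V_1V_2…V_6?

|V_1V_2| = √((6)² + (0)²) = √36 = 6
|V_2V_3| = √((-12)² + (-9)²) = √225 = 15
|V_3V_4| = √((24)² + (7)²) = √625 = 25
|V_4V_5| = √((-2)² + (0)²) = √4 = 2
|V_5V_6| = √((-12)² + (5)²) = √169 = 13
|V_6V_1| = √((-4)² + (-3)²) = √25 = 5
Perimeter = 6 + 15 + 25 + 2 + 13 + 5 = 66.

66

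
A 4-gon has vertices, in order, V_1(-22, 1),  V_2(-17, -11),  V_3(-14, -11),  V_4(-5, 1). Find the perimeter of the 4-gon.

48

|V_1V_2| = √((5)² + (-12)²) = √169 = 13
|V_2V_3| = √((3)² + (0)²) = √9 = 3
|V_3V_4| = √((9)² + (12)²) = √225 = 15
|V_4V_1| = √((-17)² + (0)²) = √289 = 17
Perimeter = 13 + 3 + 15 + 17 = 48.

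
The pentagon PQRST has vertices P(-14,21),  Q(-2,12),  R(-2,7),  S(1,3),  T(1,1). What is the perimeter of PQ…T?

|PQ| = √((12)² + (-9)²) = √225 = 15
|QR| = √((0)² + (-5)²) = √25 = 5
|RS| = √((3)² + (-4)²) = √25 = 5
|ST| = √((0)² + (-2)²) = √4 = 2
|TP| = √((-15)² + (20)²) = √625 = 25
Perimeter = 15 + 5 + 5 + 2 + 25 = 52.

52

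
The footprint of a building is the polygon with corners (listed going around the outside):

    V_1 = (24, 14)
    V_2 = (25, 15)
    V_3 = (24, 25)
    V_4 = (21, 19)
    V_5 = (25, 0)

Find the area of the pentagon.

40.5

Apply the surveyor's formula: 2A = Σ (x_i·y_{i+1} − x_{i+1}·y_i), indices taken mod 5.
Σ = (10) + (265) + (-69) + (-475) + (350) = 81
Area = |Σ|/2 = 40.5.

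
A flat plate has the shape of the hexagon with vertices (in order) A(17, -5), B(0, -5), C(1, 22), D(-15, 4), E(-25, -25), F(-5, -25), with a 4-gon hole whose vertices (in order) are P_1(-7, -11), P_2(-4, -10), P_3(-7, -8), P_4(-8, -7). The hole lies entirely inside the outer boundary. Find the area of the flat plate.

Outer boundary:
Apply the shoelace formula: 2A = Σ (x_i·y_{i+1} − x_{i+1}·y_i), indices taken mod 6.
Cross-terms: -85, 5, 334, 475, 500, 450  ⇒  Σ = 1679
Area = |Σ|/2 = 839.5.
Hole:
Apply the surveyor's formula: 2A = Σ (x_i·y_{i+1} − x_{i+1}·y_i), indices taken mod 4.
Cross-terms: 26, -38, -15, 39  ⇒  Σ = 12
Area = |Σ|/2 = 6.
Net area = 839.5 − 6 = 833.5.

833.5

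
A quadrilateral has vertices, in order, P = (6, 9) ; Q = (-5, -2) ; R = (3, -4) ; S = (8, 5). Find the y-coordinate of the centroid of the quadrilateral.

355/222

Apply the surveyor's formula. First the cross-terms c_i = x_i·y_{i+1} − x_{i+1}·y_i:
  33, 26, 47, 42  ⇒  2A = 148, A = 74.
Then Σ (y_i + y_{i+1})·c_i = 710, so ȳ = 710 / (6·74) = 355/222.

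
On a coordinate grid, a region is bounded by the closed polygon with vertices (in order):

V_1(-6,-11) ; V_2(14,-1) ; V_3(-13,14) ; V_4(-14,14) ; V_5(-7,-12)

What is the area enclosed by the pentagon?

Σ = (160) + (183) + (14) + (266) + (5) = 628
Area = |Σ|/2 = 314.

314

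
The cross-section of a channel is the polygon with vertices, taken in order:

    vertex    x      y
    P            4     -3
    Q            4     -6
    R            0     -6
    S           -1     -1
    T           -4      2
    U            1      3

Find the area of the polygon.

Apply Gauss's area formula: 2A = Σ (x_i·y_{i+1} − x_{i+1}·y_i), indices taken mod 6.
Σ = (-12) + (-24) + (-6) + (-6) + (-14) + (-15) = -77
Area = |Σ|/2 = 38.5.

38.5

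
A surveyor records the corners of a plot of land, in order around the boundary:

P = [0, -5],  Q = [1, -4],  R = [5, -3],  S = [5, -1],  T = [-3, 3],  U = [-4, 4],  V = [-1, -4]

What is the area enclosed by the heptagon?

34.5

P→Q: (0)(-4) − (1)(-5) = 5
Q→R: (1)(-3) − (5)(-4) = 17
R→S: (5)(-1) − (5)(-3) = 10
S→T: (5)(3) − (-3)(-1) = 12
T→U: (-3)(4) − (-4)(3) = 0
U→V: (-4)(-4) − (-1)(4) = 20
V→P: (-1)(-5) − (0)(-4) = 5
Σ = 69
Area = |Σ|/2 = 34.5.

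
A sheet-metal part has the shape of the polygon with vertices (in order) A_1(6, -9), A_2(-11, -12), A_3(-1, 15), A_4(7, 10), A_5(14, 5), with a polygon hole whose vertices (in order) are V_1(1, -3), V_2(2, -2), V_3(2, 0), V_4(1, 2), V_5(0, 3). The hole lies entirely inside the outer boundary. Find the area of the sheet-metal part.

356

Outer boundary:
Cross-terms: -171, -177, -115, -105, -156  ⇒  Σ = -724
Area = |Σ|/2 = 362.
Hole:
Apply Gauss's area formula: 2A = Σ (x_i·y_{i+1} − x_{i+1}·y_i), indices taken mod 5.
Σ = (4) + (4) + (4) + (3) + (-3) = 12
Area = |Σ|/2 = 6.
Net area = 362 − 6 = 356.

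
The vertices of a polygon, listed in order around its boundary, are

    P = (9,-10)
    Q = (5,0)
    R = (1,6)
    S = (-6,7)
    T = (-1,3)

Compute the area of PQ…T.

47.5

Apply Gauss's area formula: 2A = Σ (x_i·y_{i+1} − x_{i+1}·y_i), indices taken mod 5.
Σ = (50) + (30) + (43) + (-11) + (-17) = 95
Area = |Σ|/2 = 47.5.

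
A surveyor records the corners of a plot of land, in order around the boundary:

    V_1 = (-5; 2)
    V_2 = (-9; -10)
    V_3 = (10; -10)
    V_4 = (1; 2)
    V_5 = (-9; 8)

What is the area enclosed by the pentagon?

168

Apply the shoelace formula: 2A = Σ (x_i·y_{i+1} − x_{i+1}·y_i), indices taken mod 5.
Σ = (68) + (190) + (30) + (26) + (22) = 336
Area = |Σ|/2 = 168.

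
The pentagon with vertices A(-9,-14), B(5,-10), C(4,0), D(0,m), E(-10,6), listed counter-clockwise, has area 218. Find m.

3

Write out the shoelace sum; only the two edges meeting at D involve m:
2·Area = [(4·m − 0·0) + (0·6 − (-10)·m)] + 394
       = 14·m + 394 = 436
⇒ m = 3.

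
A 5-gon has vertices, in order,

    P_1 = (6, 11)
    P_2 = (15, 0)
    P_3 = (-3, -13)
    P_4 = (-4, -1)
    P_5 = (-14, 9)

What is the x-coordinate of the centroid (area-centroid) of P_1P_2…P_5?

42/29

Apply Gauss's area formula. First the cross-terms c_i = x_i·y_{i+1} − x_{i+1}·y_i:
  -165, -195, -49, -50, -208  ⇒  2A = -667, A = -333.5.
Then Σ (x_i + x_{i+1})·c_i = -2898, so x̄ = -2898 / (6·(-333.5)) = 42/29.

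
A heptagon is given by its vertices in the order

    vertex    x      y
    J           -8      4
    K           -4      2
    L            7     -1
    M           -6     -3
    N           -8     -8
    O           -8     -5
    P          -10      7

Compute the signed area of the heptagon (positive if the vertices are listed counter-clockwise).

-63.5

Apply the surveyor's formula: 2A = Σ (x_i·y_{i+1} − x_{i+1}·y_i), indices taken mod 7.
Cross-terms: 0, -10, -27, 24, -24, -106, 16  ⇒  Σ = -127
Signed area = Σ/2 = -63.5 (negative ⇒ clockwise traversal).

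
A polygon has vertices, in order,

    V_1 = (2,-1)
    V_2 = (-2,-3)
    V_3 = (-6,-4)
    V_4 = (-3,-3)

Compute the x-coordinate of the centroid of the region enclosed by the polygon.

Apply the shoelace formula. First the cross-terms c_i = x_i·y_{i+1} − x_{i+1}·y_i:
  -8, -10, 6, 9  ⇒  2A = -3, A = -1.5.
Then Σ (x_i + x_{i+1})·c_i = 17, so x̄ = 17 / (6·(-1.5)) = -17/9.

-17/9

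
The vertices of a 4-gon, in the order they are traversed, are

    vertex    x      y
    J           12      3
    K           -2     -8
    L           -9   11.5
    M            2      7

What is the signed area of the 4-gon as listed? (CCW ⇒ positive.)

-174.5

Apply the shoelace formula: 2A = Σ (x_i·y_{i+1} − x_{i+1}·y_i), indices taken mod 4.
Σ = (-90) + (-95) + (-86) + (-78) = -349
Signed area = Σ/2 = -174.5 (negative ⇒ clockwise traversal).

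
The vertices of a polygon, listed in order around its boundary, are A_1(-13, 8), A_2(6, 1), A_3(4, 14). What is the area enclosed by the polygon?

Apply the shoelace formula: 2A = Σ (x_i·y_{i+1} − x_{i+1}·y_i), indices taken mod 3.
Cross-terms: -61, 80, 214  ⇒  Σ = 233
Area = |Σ|/2 = 116.5.

116.5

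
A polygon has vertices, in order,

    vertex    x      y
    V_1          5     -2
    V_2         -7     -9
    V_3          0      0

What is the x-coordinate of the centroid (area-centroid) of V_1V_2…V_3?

-2/3

Apply the shoelace formula. First the cross-terms c_i = x_i·y_{i+1} − x_{i+1}·y_i:
  -59, 0, 0  ⇒  2A = -59, A = -29.5.
Then Σ (x_i + x_{i+1})·c_i = 118, so x̄ = 118 / (6·(-29.5)) = -2/3.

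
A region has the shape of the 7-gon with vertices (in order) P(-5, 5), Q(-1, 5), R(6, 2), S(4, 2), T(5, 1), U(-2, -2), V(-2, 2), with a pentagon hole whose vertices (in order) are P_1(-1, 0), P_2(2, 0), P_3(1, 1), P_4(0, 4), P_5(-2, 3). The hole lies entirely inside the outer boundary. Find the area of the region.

26.5

Outer boundary:
Σ = (-20) + (-32) + (4) + (-6) + (-8) + (-8) + (0) = -70
Area = |Σ|/2 = 35.
Hole:
Apply Gauss's area formula: 2A = Σ (x_i·y_{i+1} − x_{i+1}·y_i), indices taken mod 5.
Σ = (0) + (2) + (4) + (8) + (3) = 17
Area = |Σ|/2 = 8.5.
Net area = 35 − 8.5 = 26.5.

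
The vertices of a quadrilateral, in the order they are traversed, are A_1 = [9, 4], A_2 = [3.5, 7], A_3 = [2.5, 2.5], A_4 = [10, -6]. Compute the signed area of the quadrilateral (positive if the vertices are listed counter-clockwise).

47.125

A_1→A_2: (9)(7) − (3.5)(4) = 49
A_2→A_3: (3.5)(2.5) − (2.5)(7) = -8.75
A_3→A_4: (2.5)(-6) − (10)(2.5) = -40
A_4→A_1: (10)(4) − (9)(-6) = 94
Σ = 94.25
Signed area = Σ/2 = 47.125 (positive ⇒ counter-clockwise traversal).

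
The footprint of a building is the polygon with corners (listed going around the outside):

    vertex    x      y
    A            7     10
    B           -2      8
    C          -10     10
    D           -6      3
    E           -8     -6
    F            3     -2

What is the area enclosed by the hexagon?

Cross-terms: 76, 60, 30, 60, 34, 44  ⇒  Σ = 304
Area = |Σ|/2 = 152.

152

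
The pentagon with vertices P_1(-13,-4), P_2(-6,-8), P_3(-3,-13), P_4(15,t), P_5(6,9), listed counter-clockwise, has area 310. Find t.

-7

Write out the shoelace sum; only the two edges meeting at P_4 involve t:
2·Area = [((-3)·t − 15·(-13)) + (15·9 − 6·t)] + 227
       = -9·t + 557 = 620
⇒ t = -7.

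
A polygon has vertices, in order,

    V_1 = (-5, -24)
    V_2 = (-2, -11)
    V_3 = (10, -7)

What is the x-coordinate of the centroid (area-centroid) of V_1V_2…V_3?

1

Apply the shoelace (surveyor's) formula. First the cross-terms c_i = x_i·y_{i+1} − x_{i+1}·y_i:
  7, 124, -275  ⇒  2A = -144, A = -72.
Then Σ (x_i + x_{i+1})·c_i = -432, so x̄ = -432 / (6·(-72)) = 1.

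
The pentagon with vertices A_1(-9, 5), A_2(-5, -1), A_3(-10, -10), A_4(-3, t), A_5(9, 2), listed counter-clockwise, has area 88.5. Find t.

-4

Write out the shoelace sum; only the two edges meeting at A_4 involve t:
2·Area = [((-10)·t − (-3)·(-10)) + ((-3)·2 − 9·t)] + 137
       = -19·t + 101 = 177
⇒ t = -4.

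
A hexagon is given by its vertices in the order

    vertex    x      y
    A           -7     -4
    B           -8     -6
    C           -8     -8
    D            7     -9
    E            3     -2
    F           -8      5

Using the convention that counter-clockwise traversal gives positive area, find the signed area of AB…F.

Σ = (10) + (16) + (128) + (13) + (-1) + (67) = 233
Signed area = Σ/2 = 116.5 (positive ⇒ counter-clockwise traversal).

116.5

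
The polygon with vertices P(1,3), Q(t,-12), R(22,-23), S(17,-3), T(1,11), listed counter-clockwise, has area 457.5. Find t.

Write out the shoelace sum; only the two edges meeting at Q involve t:
2·Area = [(1·(-12) − t·3) + (t·(-23) − 22·(-12))] + 507
       = -26·t + 759 = 915
⇒ t = -6.

-6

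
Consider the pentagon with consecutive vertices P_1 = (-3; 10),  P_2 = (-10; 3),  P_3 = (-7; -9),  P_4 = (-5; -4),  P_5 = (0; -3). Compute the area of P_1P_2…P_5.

95.5

Apply the surveyor's formula: 2A = Σ (x_i·y_{i+1} − x_{i+1}·y_i), indices taken mod 5.
P_1→P_2: (-3)(3) − (-10)(10) = 91
P_2→P_3: (-10)(-9) − (-7)(3) = 111
P_3→P_4: (-7)(-4) − (-5)(-9) = -17
P_4→P_5: (-5)(-3) − (0)(-4) = 15
P_5→P_1: (0)(10) − (-3)(-3) = -9
Σ = 191
Area = |Σ|/2 = 95.5.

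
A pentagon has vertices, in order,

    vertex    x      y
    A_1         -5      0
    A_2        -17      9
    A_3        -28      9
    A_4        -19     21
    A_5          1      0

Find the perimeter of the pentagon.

|A_1A_2| = √((-12)² + (9)²) = √225 = 15
|A_2A_3| = √((-11)² + (0)²) = √121 = 11
|A_3A_4| = √((9)² + (12)²) = √225 = 15
|A_4A_5| = √((20)² + (-21)²) = √841 = 29
|A_5A_1| = √((-6)² + (0)²) = √36 = 6
Perimeter = 15 + 11 + 15 + 29 + 6 = 76.

76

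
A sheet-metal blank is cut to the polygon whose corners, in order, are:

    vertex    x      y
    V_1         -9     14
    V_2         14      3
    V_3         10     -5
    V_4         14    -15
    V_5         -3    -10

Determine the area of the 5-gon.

360

Apply the surveyor's formula: 2A = Σ (x_i·y_{i+1} − x_{i+1}·y_i), indices taken mod 5.
Σ = (-223) + (-100) + (-80) + (-185) + (-132) = -720
Area = |Σ|/2 = 360.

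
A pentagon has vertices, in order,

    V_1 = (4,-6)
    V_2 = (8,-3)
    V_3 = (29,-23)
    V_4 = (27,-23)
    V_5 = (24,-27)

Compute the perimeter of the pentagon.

70

|V_1V_2| = √((4)² + (3)²) = √25 = 5
|V_2V_3| = √((21)² + (-20)²) = √841 = 29
|V_3V_4| = √((-2)² + (0)²) = √4 = 2
|V_4V_5| = √((-3)² + (-4)²) = √25 = 5
|V_5V_1| = √((-20)² + (21)²) = √841 = 29
Perimeter = 5 + 29 + 2 + 5 + 29 = 70.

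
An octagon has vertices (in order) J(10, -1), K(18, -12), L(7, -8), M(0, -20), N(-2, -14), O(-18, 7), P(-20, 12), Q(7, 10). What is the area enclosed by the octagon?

537.5

Apply the shoelace (surveyor's) formula: 2A = Σ (x_i·y_{i+1} − x_{i+1}·y_i), indices taken mod 8.
Σ = (-102) + (-60) + (-140) + (-40) + (-266) + (-76) + (-284) + (-107) = -1075
Area = |Σ|/2 = 537.5.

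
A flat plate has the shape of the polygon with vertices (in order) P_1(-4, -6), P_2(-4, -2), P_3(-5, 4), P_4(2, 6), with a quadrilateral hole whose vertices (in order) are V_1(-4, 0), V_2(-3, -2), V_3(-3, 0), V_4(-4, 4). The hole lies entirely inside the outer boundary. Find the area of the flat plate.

Outer boundary:
P_1→P_2: (-4)(-2) − (-4)(-6) = -16
P_2→P_3: (-4)(4) − (-5)(-2) = -26
P_3→P_4: (-5)(6) − (2)(4) = -38
P_4→P_1: (2)(-6) − (-4)(6) = 12
Σ = -68
Area = |Σ|/2 = 34.
Hole:
Apply Gauss's area formula: 2A = Σ (x_i·y_{i+1} − x_{i+1}·y_i), indices taken mod 4.
V_1→V_2: (-4)(-2) − (-3)(0) = 8
V_2→V_3: (-3)(0) − (-3)(-2) = -6
V_3→V_4: (-3)(4) − (-4)(0) = -12
V_4→V_1: (-4)(0) − (-4)(4) = 16
Σ = 6
Area = |Σ|/2 = 3.
Net area = 34 − 3 = 31.

31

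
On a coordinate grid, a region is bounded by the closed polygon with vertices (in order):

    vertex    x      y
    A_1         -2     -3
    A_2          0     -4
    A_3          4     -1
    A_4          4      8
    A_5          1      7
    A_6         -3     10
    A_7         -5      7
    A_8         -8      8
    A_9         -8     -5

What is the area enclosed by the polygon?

137

Cross-terms: 8, 16, 36, 20, 31, 29, 16, 104, 14  ⇒  Σ = 274
Area = |Σ|/2 = 137.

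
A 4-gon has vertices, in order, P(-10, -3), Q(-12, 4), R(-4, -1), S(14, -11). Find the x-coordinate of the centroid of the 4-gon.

Apply the shoelace formula. First the cross-terms c_i = x_i·y_{i+1} − x_{i+1}·y_i:
  -76, 28, 58, -152  ⇒  2A = -142, A = -71.
Then Σ (x_i + x_{i+1})·c_i = 1196, so x̄ = 1196 / (6·(-71)) = -598/213.

-598/213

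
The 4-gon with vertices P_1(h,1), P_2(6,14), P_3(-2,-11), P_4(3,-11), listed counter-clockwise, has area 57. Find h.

The doubled signed area Σ (x_i y_{i+1} − x_{i+1} y_i) is linear in h.
With h=0 it equals 14; the coefficient of h is 25 (from the two edges through P_1).
So 25·h + 14 = 2·57 = 114 ⇒ h = 4.

4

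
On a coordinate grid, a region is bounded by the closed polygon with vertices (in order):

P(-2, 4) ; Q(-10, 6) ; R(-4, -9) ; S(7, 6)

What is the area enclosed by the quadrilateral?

Apply the shoelace (surveyor's) formula: 2A = Σ (x_i·y_{i+1} − x_{i+1}·y_i), indices taken mod 4.
Σ = (28) + (114) + (39) + (40) = 221
Area = |Σ|/2 = 110.5.

110.5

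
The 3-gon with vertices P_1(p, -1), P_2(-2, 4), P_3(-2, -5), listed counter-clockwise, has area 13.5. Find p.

1

The doubled signed area Σ (x_i y_{i+1} − x_{i+1} y_i) is linear in p.
With p=0 it equals 18; the coefficient of p is 9 (from the two edges through P_1).
So 9·p + 18 = 2·13.5 = 27 ⇒ p = 1.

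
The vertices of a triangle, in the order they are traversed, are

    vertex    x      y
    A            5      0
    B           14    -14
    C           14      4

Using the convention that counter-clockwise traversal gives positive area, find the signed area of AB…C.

A→B: (5)(-14) − (14)(0) = -70
B→C: (14)(4) − (14)(-14) = 252
C→A: (14)(0) − (5)(4) = -20
Σ = 162
Signed area = Σ/2 = 81 (positive ⇒ counter-clockwise traversal).

81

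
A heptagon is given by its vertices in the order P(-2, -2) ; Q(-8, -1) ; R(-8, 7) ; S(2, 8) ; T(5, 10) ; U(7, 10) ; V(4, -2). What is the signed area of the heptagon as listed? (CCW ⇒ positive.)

Apply the shoelace (surveyor's) formula: 2A = Σ (x_i·y_{i+1} − x_{i+1}·y_i), indices taken mod 7.
Σ = (-14) + (-64) + (-78) + (-20) + (-20) + (-54) + (-12) = -262
Signed area = Σ/2 = -131 (negative ⇒ clockwise traversal).

-131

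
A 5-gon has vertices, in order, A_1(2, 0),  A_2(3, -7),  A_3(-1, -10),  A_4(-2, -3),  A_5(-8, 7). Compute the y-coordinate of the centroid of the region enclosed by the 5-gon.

-349/180

Apply the surveyor's formula. First the cross-terms c_i = x_i·y_{i+1} − x_{i+1}·y_i:
  -14, -37, -17, -38, -14  ⇒  2A = -120, A = -60.
Then Σ (y_i + y_{i+1})·c_i = 698, so ȳ = 698 / (6·(-60)) = -349/180.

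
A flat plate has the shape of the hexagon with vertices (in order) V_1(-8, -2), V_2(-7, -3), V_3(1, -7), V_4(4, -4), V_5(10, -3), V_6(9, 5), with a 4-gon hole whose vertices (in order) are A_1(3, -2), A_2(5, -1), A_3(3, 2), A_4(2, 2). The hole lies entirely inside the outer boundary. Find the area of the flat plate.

100.5

Outer boundary:
Apply the shoelace formula: 2A = Σ (x_i·y_{i+1} − x_{i+1}·y_i), indices taken mod 6.
Σ = (10) + (52) + (24) + (28) + (77) + (22) = 213
Area = |Σ|/2 = 106.5.
Hole:
Apply the shoelace formula: 2A = Σ (x_i·y_{i+1} − x_{i+1}·y_i), indices taken mod 4.
Σ = (7) + (13) + (2) + (-10) = 12
Area = |Σ|/2 = 6.
Net area = 106.5 − 6 = 100.5.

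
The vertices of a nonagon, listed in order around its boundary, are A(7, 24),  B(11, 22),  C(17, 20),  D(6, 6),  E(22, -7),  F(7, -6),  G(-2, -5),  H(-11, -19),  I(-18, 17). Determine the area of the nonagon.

Σ = (-110) + (-154) + (-18) + (-174) + (-83) + (-47) + (-17) + (-529) + (-551) = -1683
Area = |Σ|/2 = 841.5.

841.5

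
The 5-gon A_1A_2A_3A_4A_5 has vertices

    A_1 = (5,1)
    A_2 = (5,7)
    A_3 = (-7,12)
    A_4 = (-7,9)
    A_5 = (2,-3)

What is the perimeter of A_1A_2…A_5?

42

|A_1A_2| = √((0)² + (6)²) = √36 = 6
|A_2A_3| = √((-12)² + (5)²) = √169 = 13
|A_3A_4| = √((0)² + (-3)²) = √9 = 3
|A_4A_5| = √((9)² + (-12)²) = √225 = 15
|A_5A_1| = √((3)² + (4)²) = √25 = 5
Perimeter = 6 + 13 + 3 + 15 + 5 = 42.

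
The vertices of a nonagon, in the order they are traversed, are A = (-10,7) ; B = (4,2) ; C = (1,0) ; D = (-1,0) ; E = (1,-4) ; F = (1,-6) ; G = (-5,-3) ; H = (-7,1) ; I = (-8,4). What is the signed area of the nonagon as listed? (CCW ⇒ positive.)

-71.5

Σ = (-48) + (-2) + (0) + (4) + (-2) + (-33) + (-26) + (-20) + (-16) = -143
Signed area = Σ/2 = -71.5 (negative ⇒ clockwise traversal).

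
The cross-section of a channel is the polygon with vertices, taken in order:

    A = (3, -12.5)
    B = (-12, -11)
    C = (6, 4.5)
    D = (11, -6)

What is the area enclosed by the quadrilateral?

Σ = (-183) + (12) + (-85.5) + (-119.5) = -376
Area = |Σ|/2 = 188.

188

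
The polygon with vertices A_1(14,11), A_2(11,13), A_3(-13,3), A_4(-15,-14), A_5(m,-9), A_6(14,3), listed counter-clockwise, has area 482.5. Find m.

Write out the shoelace sum; only the two edges meeting at A_5 involve m:
2·Area = [((-15)·(-9) − m·(-14)) + (m·3 − 14·(-9))] + 602
       = 17·m + 863 = 965
⇒ m = 6.

6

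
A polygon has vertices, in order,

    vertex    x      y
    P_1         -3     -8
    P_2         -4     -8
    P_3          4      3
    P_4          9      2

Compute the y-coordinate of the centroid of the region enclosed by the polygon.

Apply the shoelace formula. First the cross-terms c_i = x_i·y_{i+1} − x_{i+1}·y_i:
  -8, 20, -19, -66  ⇒  2A = -73, A = -36.5.
Then Σ (y_i + y_{i+1})·c_i = 329, so ȳ = 329 / (6·(-36.5)) = -329/219.

-329/219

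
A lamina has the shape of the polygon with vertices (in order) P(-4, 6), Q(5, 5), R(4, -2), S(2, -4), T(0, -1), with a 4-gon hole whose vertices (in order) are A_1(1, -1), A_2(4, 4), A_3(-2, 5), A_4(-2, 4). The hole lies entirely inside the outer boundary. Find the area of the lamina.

Outer boundary:
Apply Gauss's area formula: 2A = Σ (x_i·y_{i+1} − x_{i+1}·y_i), indices taken mod 5.
Cross-terms: -50, -30, -12, -2, -4  ⇒  Σ = -98
Area = |Σ|/2 = 49.
Hole:
Apply the shoelace (surveyor's) formula: 2A = Σ (x_i·y_{i+1} − x_{i+1}·y_i), indices taken mod 4.
Σ = (8) + (28) + (2) + (-2) = 36
Area = |Σ|/2 = 18.
Net area = 49 − 18 = 31.

31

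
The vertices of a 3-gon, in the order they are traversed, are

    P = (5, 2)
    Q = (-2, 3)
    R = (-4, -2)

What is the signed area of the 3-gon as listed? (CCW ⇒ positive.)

Σ = (19) + (16) + (2) = 37
Signed area = Σ/2 = 18.5 (positive ⇒ counter-clockwise traversal).

18.5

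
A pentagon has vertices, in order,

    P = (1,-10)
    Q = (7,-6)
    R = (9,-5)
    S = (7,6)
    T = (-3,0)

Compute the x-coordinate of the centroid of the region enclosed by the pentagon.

563/165

Apply Gauss's area formula. First the cross-terms c_i = x_i·y_{i+1} − x_{i+1}·y_i:
  64, 19, 89, 18, 30  ⇒  2A = 220, A = 110.
Then Σ (x_i + x_{i+1})·c_i = 2252, so x̄ = 2252 / (6·110) = 563/165.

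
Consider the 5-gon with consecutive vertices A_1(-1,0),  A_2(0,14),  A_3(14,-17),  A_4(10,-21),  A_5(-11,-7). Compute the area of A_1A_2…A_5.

Σ = (-14) + (-196) + (-124) + (-301) + (-7) = -642
Area = |Σ|/2 = 321.

321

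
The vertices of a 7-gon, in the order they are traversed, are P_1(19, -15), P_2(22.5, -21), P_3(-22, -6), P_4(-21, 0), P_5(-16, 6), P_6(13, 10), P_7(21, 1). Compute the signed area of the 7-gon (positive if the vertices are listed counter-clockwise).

-839.75

Apply the shoelace formula: 2A = Σ (x_i·y_{i+1} − x_{i+1}·y_i), indices taken mod 7.
Cross-terms: -61.5, -597, -126, -126, -238, -197, -334  ⇒  Σ = -1679.5
Signed area = Σ/2 = -839.75 (negative ⇒ clockwise traversal).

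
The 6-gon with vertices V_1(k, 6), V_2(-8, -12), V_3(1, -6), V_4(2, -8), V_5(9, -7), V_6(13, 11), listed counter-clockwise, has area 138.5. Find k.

7

The doubled signed area Σ (x_i y_{i+1} − x_{i+1} y_i) is linear in k.
With k=0 it equals 438; the coefficient of k is -23 (from the two edges through V_1).
So -23·k + 438 = 2·138.5 = 277 ⇒ k = 7.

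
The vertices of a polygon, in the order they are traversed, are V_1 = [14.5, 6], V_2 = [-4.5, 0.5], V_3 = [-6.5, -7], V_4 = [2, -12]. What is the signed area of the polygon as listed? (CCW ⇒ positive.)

V_1→V_2: (14.5)(0.5) − (-4.5)(6) = 34.25
V_2→V_3: (-4.5)(-7) − (-6.5)(0.5) = 34.75
V_3→V_4: (-6.5)(-12) − (2)(-7) = 92
V_4→V_1: (2)(6) − (14.5)(-12) = 186
Σ = 347
Signed area = Σ/2 = 173.5 (positive ⇒ counter-clockwise traversal).

173.5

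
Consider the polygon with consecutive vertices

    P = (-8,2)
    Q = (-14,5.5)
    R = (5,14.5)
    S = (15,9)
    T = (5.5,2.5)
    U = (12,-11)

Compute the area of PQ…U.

P→Q: (-8)(5.5) − (-14)(2) = -16
Q→R: (-14)(14.5) − (5)(5.5) = -230.5
R→S: (5)(9) − (15)(14.5) = -172.5
S→T: (15)(2.5) − (5.5)(9) = -12
T→U: (5.5)(-11) − (12)(2.5) = -90.5
U→P: (12)(2) − (-8)(-11) = -64
Σ = -585.5
Area = |Σ|/2 = 292.75.

292.75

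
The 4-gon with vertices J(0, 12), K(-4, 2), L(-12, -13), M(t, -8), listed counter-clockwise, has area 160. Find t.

Write out the shoelace sum; only the two edges meeting at M involve t:
2·Area = [((-12)·(-8) − t·(-13)) + (t·12 − 0·(-8))] + 124
       = 25·t + 220 = 320
⇒ t = 4.

4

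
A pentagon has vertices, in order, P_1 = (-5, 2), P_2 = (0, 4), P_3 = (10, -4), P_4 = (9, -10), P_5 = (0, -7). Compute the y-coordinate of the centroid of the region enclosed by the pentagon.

-337/111

Apply the shoelace (surveyor's) formula. First the cross-terms c_i = x_i·y_{i+1} − x_{i+1}·y_i:
  -20, -40, -64, -63, -35  ⇒  2A = -222, A = -111.
Then Σ (y_i + y_{i+1})·c_i = 2022, so ȳ = 2022 / (6·(-111)) = -337/111.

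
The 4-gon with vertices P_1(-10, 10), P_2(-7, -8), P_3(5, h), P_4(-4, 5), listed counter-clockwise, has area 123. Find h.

The doubled signed area Σ (x_i y_{i+1} − x_{i+1} y_i) is linear in h.
With h=0 it equals 225; the coefficient of h is -3 (from the two edges through P_3).
So -3·h + 225 = 2·123 = 246 ⇒ h = -7.

-7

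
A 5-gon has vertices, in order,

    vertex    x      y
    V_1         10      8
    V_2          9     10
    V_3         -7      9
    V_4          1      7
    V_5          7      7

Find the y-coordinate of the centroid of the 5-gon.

549/65

Apply Gauss's area formula. First the cross-terms c_i = x_i·y_{i+1} − x_{i+1}·y_i:
  28, 151, -58, -42, -14  ⇒  2A = 65, A = 32.5.
Then Σ (y_i + y_{i+1})·c_i = 1647, so ȳ = 1647 / (6·32.5) = 549/65.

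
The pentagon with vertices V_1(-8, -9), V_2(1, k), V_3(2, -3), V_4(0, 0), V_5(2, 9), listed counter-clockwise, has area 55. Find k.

The doubled signed area Σ (x_i y_{i+1} − x_{i+1} y_i) is linear in k.
With k=0 it equals 60; the coefficient of k is -10 (from the two edges through V_2).
So -10·k + 60 = 2·55 = 110 ⇒ k = -5.

-5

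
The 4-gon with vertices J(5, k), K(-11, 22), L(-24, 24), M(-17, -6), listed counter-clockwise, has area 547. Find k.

-23

Write out the shoelace sum; only the two edges meeting at J involve k:
2·Area = [((-17)·k − 5·(-6)) + (5·22 − (-11)·k)] + 816
       = -6·k + 956 = 1094
⇒ k = -23.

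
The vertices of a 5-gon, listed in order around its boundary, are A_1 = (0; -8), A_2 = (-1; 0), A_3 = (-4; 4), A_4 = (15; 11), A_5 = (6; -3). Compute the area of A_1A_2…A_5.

Apply the shoelace (surveyor's) formula: 2A = Σ (x_i·y_{i+1} − x_{i+1}·y_i), indices taken mod 5.
Cross-terms: -8, -4, -104, -111, -48  ⇒  Σ = -275
Area = |Σ|/2 = 137.5.

137.5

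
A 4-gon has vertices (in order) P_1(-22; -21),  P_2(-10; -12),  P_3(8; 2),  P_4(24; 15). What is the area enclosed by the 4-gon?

14

Apply the shoelace (surveyor's) formula: 2A = Σ (x_i·y_{i+1} − x_{i+1}·y_i), indices taken mod 4.
P_1→P_2: (-22)(-12) − (-10)(-21) = 54
P_2→P_3: (-10)(2) − (8)(-12) = 76
P_3→P_4: (8)(15) − (24)(2) = 72
P_4→P_1: (24)(-21) − (-22)(15) = -174
Σ = 28
Area = |Σ|/2 = 14.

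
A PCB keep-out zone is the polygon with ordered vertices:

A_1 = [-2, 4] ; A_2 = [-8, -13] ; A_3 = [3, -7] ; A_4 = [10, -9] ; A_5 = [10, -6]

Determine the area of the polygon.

Σ = (58) + (95) + (43) + (30) + (28) = 254
Area = |Σ|/2 = 127.

127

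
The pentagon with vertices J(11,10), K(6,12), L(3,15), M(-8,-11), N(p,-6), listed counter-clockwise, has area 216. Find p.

5

The doubled signed area Σ (x_i y_{i+1} − x_{i+1} y_i) is linear in p.
With p=0 it equals 327; the coefficient of p is 21 (from the two edges through N).
So 21·p + 327 = 2·216 = 432 ⇒ p = 5.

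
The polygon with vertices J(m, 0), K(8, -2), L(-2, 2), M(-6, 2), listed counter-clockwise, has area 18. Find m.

-4

The doubled signed area Σ (x_i y_{i+1} − x_{i+1} y_i) is linear in m.
With m=0 it equals 20; the coefficient of m is -4 (from the two edges through J).
So -4·m + 20 = 2·18 = 36 ⇒ m = -4.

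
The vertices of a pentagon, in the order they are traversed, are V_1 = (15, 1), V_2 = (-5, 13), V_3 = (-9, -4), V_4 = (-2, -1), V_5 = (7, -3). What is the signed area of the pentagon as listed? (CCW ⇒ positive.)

201.5

Apply the shoelace formula: 2A = Σ (x_i·y_{i+1} − x_{i+1}·y_i), indices taken mod 5.
Σ = (200) + (137) + (1) + (13) + (52) = 403
Signed area = Σ/2 = 201.5 (positive ⇒ counter-clockwise traversal).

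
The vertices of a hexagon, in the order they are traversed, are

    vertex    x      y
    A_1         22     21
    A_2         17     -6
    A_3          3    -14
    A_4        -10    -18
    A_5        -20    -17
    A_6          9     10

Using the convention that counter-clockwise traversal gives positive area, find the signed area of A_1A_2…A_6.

Cross-terms: -489, -220, -194, -190, -47, -31  ⇒  Σ = -1171
Signed area = Σ/2 = -585.5 (negative ⇒ clockwise traversal).

-585.5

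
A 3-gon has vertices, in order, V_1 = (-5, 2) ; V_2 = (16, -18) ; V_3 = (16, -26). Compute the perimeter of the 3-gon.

|V_1V_2| = √((21)² + (-20)²) = √841 = 29
|V_2V_3| = √((0)² + (-8)²) = √64 = 8
|V_3V_1| = √((-21)² + (28)²) = √1225 = 35
Perimeter = 29 + 8 + 35 = 72.

72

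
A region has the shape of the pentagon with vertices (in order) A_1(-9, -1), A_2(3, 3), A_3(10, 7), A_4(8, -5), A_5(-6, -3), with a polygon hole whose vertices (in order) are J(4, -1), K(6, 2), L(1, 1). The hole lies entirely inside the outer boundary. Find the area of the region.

Outer boundary:
Apply the shoelace formula: 2A = Σ (x_i·y_{i+1} − x_{i+1}·y_i), indices taken mod 5.
Σ = (-24) + (-9) + (-106) + (-54) + (-21) = -214
Area = |Σ|/2 = 107.
Hole:
Apply the shoelace (surveyor's) formula: 2A = Σ (x_i·y_{i+1} − x_{i+1}·y_i), indices taken mod 3.
J→K: (4)(2) − (6)(-1) = 14
K→L: (6)(1) − (1)(2) = 4
L→J: (1)(-1) − (4)(1) = -5
Σ = 13
Area = |Σ|/2 = 6.5.
Net area = 107 − 6.5 = 100.5.

100.5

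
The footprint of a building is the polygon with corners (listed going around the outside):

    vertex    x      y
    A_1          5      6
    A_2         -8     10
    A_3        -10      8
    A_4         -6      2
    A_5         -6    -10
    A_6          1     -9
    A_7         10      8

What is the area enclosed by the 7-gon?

A_1→A_2: (5)(10) − (-8)(6) = 98
A_2→A_3: (-8)(8) − (-10)(10) = 36
A_3→A_4: (-10)(2) − (-6)(8) = 28
A_4→A_5: (-6)(-10) − (-6)(2) = 72
A_5→A_6: (-6)(-9) − (1)(-10) = 64
A_6→A_7: (1)(8) − (10)(-9) = 98
A_7→A_1: (10)(6) − (5)(8) = 20
Σ = 416
Area = |Σ|/2 = 208.

208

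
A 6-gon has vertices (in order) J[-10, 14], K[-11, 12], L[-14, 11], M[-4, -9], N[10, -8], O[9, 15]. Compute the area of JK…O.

435.5

Apply the shoelace formula: 2A = Σ (x_i·y_{i+1} − x_{i+1}·y_i), indices taken mod 6.
Σ = (34) + (47) + (170) + (122) + (222) + (276) = 871
Area = |Σ|/2 = 435.5.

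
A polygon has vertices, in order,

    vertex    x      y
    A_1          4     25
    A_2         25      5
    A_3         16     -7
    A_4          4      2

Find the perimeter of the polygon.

|A_1A_2| = √((21)² + (-20)²) = √841 = 29
|A_2A_3| = √((-9)² + (-12)²) = √225 = 15
|A_3A_4| = √((-12)² + (9)²) = √225 = 15
|A_4A_1| = √((0)² + (23)²) = √529 = 23
Perimeter = 29 + 15 + 15 + 23 = 82.

82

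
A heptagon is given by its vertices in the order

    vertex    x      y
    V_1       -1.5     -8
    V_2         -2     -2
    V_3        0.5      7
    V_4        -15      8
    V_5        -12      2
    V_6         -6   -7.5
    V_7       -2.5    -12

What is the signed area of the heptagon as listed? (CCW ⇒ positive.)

153.125

Apply the shoelace (surveyor's) formula: 2A = Σ (x_i·y_{i+1} − x_{i+1}·y_i), indices taken mod 7.
Σ = (-13) + (-13) + (109) + (66) + (102) + (53.25) + (2) = 306.25
Signed area = Σ/2 = 153.125 (positive ⇒ counter-clockwise traversal).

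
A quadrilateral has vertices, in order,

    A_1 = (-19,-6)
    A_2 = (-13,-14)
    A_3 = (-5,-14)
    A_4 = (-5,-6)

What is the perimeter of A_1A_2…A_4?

40

|A_1A_2| = √((6)² + (-8)²) = √100 = 10
|A_2A_3| = √((8)² + (0)²) = √64 = 8
|A_3A_4| = √((0)² + (8)²) = √64 = 8
|A_4A_1| = √((-14)² + (0)²) = √196 = 14
Perimeter = 10 + 8 + 8 + 14 = 40.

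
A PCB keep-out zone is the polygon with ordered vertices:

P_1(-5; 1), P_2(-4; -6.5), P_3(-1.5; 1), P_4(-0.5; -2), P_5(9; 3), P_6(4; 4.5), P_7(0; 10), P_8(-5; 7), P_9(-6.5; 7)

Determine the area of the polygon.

Apply the surveyor's formula: 2A = Σ (x_i·y_{i+1} − x_{i+1}·y_i), indices taken mod 9.
Cross-terms: 36.5, -13.75, 3.5, 16.5, 28.5, 40, 50, 10.5, 28.5  ⇒  Σ = 200.25
Area = |Σ|/2 = 100.125.

100.125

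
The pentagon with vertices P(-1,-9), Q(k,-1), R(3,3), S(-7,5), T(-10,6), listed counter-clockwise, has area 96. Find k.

4

Write out the shoelace sum; only the two edges meeting at Q involve k:
2·Area = [((-1)·(-1) − k·(-9)) + (k·3 − 3·(-1))] + 140
       = 12·k + 144 = 192
⇒ k = 4.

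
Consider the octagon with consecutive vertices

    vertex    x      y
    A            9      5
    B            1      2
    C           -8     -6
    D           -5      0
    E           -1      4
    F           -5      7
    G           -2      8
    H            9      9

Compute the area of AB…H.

83

Apply Gauss's area formula: 2A = Σ (x_i·y_{i+1} − x_{i+1}·y_i), indices taken mod 8.
Cross-terms: 13, 10, -30, -20, 13, -26, -90, -36  ⇒  Σ = -166
Area = |Σ|/2 = 83.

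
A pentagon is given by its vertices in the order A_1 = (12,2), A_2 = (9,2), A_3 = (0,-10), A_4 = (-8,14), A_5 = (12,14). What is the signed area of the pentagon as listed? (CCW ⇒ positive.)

-294

Apply the surveyor's formula: 2A = Σ (x_i·y_{i+1} − x_{i+1}·y_i), indices taken mod 5.
A_1→A_2: (12)(2) − (9)(2) = 6
A_2→A_3: (9)(-10) − (0)(2) = -90
A_3→A_4: (0)(14) − (-8)(-10) = -80
A_4→A_5: (-8)(14) − (12)(14) = -280
A_5→A_1: (12)(2) − (12)(14) = -144
Σ = -588
Signed area = Σ/2 = -294 (negative ⇒ clockwise traversal).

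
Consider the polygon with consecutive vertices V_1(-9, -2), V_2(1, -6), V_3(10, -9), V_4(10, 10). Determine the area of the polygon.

Apply the shoelace formula: 2A = Σ (x_i·y_{i+1} − x_{i+1}·y_i), indices taken mod 4.
Σ = (56) + (51) + (190) + (70) = 367
Area = |Σ|/2 = 183.5.

183.5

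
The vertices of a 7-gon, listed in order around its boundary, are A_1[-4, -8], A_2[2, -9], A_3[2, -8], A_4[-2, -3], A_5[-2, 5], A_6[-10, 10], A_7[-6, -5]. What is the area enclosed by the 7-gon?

92

Apply the shoelace (surveyor's) formula: 2A = Σ (x_i·y_{i+1} − x_{i+1}·y_i), indices taken mod 7.
Cross-terms: 52, 2, -22, -16, 30, 110, 28  ⇒  Σ = 184
Area = |Σ|/2 = 92.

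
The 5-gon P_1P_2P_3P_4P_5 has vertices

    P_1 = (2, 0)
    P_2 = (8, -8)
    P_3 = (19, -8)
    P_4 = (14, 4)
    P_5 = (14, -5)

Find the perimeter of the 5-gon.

|P_1P_2| = √((6)² + (-8)²) = √100 = 10
|P_2P_3| = √((11)² + (0)²) = √121 = 11
|P_3P_4| = √((-5)² + (12)²) = √169 = 13
|P_4P_5| = √((0)² + (-9)²) = √81 = 9
|P_5P_1| = √((-12)² + (5)²) = √169 = 13
Perimeter = 10 + 11 + 13 + 9 + 13 = 56.

56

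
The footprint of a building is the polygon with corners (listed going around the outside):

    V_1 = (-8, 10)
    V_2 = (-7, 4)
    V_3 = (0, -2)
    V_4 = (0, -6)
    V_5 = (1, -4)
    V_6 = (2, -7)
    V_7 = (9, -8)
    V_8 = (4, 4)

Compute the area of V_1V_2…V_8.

Apply Gauss's area formula: 2A = Σ (x_i·y_{i+1} − x_{i+1}·y_i), indices taken mod 8.
Cross-terms: 38, 14, 0, 6, 1, 47, 68, 72  ⇒  Σ = 246
Area = |Σ|/2 = 123.

123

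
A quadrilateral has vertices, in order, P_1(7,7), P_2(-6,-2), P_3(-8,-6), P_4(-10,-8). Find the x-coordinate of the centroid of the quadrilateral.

Apply the shoelace (surveyor's) formula. First the cross-terms c_i = x_i·y_{i+1} − x_{i+1}·y_i:
  28, 20, 4, -14  ⇒  2A = 38, A = 19.
Then Σ (x_i + x_{i+1})·c_i = -282, so x̄ = -282 / (6·19) = -47/19.

-47/19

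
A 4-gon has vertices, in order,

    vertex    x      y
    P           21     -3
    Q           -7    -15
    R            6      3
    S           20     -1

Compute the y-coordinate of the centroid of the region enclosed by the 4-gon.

Apply the shoelace (surveyor's) formula. First the cross-terms c_i = x_i·y_{i+1} − x_{i+1}·y_i:
  -336, 69, -66, -39  ⇒  2A = -372, A = -186.
Then Σ (y_i + y_{i+1})·c_i = 5244, so ȳ = 5244 / (6·(-186)) = -437/93.

-437/93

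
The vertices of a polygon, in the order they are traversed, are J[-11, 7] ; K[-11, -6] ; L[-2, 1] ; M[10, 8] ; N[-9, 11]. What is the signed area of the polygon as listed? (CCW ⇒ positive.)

Cross-terms: 143, -23, -26, 182, 58  ⇒  Σ = 334
Signed area = Σ/2 = 167 (positive ⇒ counter-clockwise traversal).

167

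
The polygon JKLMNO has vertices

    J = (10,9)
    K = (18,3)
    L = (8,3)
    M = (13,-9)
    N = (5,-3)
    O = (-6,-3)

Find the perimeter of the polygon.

|JK| = √((8)² + (-6)²) = √100 = 10
|KL| = √((-10)² + (0)²) = √100 = 10
|LM| = √((5)² + (-12)²) = √169 = 13
|MN| = √((-8)² + (6)²) = √100 = 10
|NO| = √((-11)² + (0)²) = √121 = 11
|OJ| = √((16)² + (12)²) = √400 = 20
Perimeter = 10 + 10 + 13 + 10 + 11 + 20 = 74.

74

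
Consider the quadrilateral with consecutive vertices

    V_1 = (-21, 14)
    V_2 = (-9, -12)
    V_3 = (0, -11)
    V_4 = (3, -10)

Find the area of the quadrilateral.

171

Apply the shoelace (surveyor's) formula: 2A = Σ (x_i·y_{i+1} − x_{i+1}·y_i), indices taken mod 4.
Σ = (378) + (99) + (33) + (-168) = 342
Area = |Σ|/2 = 171.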